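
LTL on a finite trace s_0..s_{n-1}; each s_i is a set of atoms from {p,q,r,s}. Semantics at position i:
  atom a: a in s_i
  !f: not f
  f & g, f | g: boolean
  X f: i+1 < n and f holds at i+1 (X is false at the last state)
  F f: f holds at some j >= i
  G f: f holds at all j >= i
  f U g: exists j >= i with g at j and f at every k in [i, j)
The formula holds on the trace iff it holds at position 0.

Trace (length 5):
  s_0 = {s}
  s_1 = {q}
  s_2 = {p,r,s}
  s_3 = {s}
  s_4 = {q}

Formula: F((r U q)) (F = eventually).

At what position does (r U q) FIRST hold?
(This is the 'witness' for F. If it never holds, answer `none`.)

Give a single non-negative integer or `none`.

s_0={s}: (r U q)=False r=False q=False
s_1={q}: (r U q)=True r=False q=True
s_2={p,r,s}: (r U q)=False r=True q=False
s_3={s}: (r U q)=False r=False q=False
s_4={q}: (r U q)=True r=False q=True
F((r U q)) holds; first witness at position 1.

Answer: 1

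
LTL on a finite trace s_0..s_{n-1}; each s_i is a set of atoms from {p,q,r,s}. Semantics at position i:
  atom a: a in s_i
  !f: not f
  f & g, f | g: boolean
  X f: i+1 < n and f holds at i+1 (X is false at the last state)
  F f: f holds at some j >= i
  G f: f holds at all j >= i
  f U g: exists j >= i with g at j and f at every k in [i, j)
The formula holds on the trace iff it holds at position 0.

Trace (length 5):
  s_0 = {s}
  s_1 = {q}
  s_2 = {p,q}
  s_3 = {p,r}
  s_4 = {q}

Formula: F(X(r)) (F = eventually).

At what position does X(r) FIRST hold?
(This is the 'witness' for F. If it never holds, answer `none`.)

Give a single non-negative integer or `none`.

s_0={s}: X(r)=False r=False
s_1={q}: X(r)=False r=False
s_2={p,q}: X(r)=True r=False
s_3={p,r}: X(r)=False r=True
s_4={q}: X(r)=False r=False
F(X(r)) holds; first witness at position 2.

Answer: 2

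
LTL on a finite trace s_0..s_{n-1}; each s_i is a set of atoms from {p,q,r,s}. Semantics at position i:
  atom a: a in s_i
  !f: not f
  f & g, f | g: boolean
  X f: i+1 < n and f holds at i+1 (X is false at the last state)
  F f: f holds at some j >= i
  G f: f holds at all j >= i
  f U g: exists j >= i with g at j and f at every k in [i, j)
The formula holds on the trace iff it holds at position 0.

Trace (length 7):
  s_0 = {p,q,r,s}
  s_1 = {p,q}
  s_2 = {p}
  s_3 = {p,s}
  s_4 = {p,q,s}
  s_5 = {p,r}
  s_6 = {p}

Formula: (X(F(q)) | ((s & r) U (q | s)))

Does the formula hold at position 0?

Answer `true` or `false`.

s_0={p,q,r,s}: (X(F(q)) | ((s & r) U (q | s)))=True X(F(q))=True F(q)=True q=True ((s & r) U (q | s))=True (s & r)=True s=True r=True (q | s)=True
s_1={p,q}: (X(F(q)) | ((s & r) U (q | s)))=True X(F(q))=True F(q)=True q=True ((s & r) U (q | s))=True (s & r)=False s=False r=False (q | s)=True
s_2={p}: (X(F(q)) | ((s & r) U (q | s)))=True X(F(q))=True F(q)=True q=False ((s & r) U (q | s))=False (s & r)=False s=False r=False (q | s)=False
s_3={p,s}: (X(F(q)) | ((s & r) U (q | s)))=True X(F(q))=True F(q)=True q=False ((s & r) U (q | s))=True (s & r)=False s=True r=False (q | s)=True
s_4={p,q,s}: (X(F(q)) | ((s & r) U (q | s)))=True X(F(q))=False F(q)=True q=True ((s & r) U (q | s))=True (s & r)=False s=True r=False (q | s)=True
s_5={p,r}: (X(F(q)) | ((s & r) U (q | s)))=False X(F(q))=False F(q)=False q=False ((s & r) U (q | s))=False (s & r)=False s=False r=True (q | s)=False
s_6={p}: (X(F(q)) | ((s & r) U (q | s)))=False X(F(q))=False F(q)=False q=False ((s & r) U (q | s))=False (s & r)=False s=False r=False (q | s)=False

Answer: true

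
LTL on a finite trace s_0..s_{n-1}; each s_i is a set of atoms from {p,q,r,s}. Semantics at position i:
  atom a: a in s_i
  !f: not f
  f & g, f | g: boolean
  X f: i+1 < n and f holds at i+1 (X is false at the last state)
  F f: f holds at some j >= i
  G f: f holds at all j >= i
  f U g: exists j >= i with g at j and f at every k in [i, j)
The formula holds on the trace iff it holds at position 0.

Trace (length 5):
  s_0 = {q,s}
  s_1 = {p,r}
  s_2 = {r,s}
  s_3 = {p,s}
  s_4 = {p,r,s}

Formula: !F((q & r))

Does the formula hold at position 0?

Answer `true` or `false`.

Answer: true

Derivation:
s_0={q,s}: !F((q & r))=True F((q & r))=False (q & r)=False q=True r=False
s_1={p,r}: !F((q & r))=True F((q & r))=False (q & r)=False q=False r=True
s_2={r,s}: !F((q & r))=True F((q & r))=False (q & r)=False q=False r=True
s_3={p,s}: !F((q & r))=True F((q & r))=False (q & r)=False q=False r=False
s_4={p,r,s}: !F((q & r))=True F((q & r))=False (q & r)=False q=False r=True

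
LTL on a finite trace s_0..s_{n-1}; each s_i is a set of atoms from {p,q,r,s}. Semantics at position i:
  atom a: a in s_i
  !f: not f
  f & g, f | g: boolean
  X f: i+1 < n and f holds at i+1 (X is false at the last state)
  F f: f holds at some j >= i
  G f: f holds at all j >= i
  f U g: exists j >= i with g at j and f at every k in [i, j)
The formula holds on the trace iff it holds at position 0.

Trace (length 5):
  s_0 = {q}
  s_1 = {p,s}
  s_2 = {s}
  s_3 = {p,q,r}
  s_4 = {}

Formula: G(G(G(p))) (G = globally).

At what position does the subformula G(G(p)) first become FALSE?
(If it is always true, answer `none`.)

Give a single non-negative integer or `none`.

s_0={q}: G(G(p))=False G(p)=False p=False
s_1={p,s}: G(G(p))=False G(p)=False p=True
s_2={s}: G(G(p))=False G(p)=False p=False
s_3={p,q,r}: G(G(p))=False G(p)=False p=True
s_4={}: G(G(p))=False G(p)=False p=False
G(G(G(p))) holds globally = False
First violation at position 0.

Answer: 0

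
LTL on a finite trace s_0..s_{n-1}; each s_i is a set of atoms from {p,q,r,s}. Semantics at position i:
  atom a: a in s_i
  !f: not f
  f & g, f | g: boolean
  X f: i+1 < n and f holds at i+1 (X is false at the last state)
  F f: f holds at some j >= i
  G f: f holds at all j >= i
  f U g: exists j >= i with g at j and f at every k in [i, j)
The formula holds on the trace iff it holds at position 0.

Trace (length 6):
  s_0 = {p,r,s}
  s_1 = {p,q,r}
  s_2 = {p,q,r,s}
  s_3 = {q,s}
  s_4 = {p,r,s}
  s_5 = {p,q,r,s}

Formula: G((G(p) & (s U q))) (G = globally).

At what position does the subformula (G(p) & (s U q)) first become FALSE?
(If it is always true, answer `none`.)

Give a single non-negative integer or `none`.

s_0={p,r,s}: (G(p) & (s U q))=False G(p)=False p=True (s U q)=True s=True q=False
s_1={p,q,r}: (G(p) & (s U q))=False G(p)=False p=True (s U q)=True s=False q=True
s_2={p,q,r,s}: (G(p) & (s U q))=False G(p)=False p=True (s U q)=True s=True q=True
s_3={q,s}: (G(p) & (s U q))=False G(p)=False p=False (s U q)=True s=True q=True
s_4={p,r,s}: (G(p) & (s U q))=True G(p)=True p=True (s U q)=True s=True q=False
s_5={p,q,r,s}: (G(p) & (s U q))=True G(p)=True p=True (s U q)=True s=True q=True
G((G(p) & (s U q))) holds globally = False
First violation at position 0.

Answer: 0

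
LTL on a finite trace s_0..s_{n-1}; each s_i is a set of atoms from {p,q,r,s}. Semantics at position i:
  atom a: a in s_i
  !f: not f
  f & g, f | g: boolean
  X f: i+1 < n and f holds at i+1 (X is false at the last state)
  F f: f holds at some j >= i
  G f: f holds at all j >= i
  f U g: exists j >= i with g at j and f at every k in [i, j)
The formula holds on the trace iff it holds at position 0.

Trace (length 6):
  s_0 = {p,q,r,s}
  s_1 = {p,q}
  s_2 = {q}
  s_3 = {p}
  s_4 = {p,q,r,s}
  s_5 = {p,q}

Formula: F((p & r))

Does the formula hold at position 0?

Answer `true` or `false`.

Answer: true

Derivation:
s_0={p,q,r,s}: F((p & r))=True (p & r)=True p=True r=True
s_1={p,q}: F((p & r))=True (p & r)=False p=True r=False
s_2={q}: F((p & r))=True (p & r)=False p=False r=False
s_3={p}: F((p & r))=True (p & r)=False p=True r=False
s_4={p,q,r,s}: F((p & r))=True (p & r)=True p=True r=True
s_5={p,q}: F((p & r))=False (p & r)=False p=True r=False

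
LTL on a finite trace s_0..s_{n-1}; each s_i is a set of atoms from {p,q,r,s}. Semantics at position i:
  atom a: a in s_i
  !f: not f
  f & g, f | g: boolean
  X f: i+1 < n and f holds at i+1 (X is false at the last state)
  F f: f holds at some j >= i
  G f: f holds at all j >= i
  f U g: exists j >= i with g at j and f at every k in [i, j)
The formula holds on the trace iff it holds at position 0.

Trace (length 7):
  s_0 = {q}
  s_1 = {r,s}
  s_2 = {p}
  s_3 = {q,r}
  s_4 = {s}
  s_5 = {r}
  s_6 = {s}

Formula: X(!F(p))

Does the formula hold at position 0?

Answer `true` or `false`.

Answer: false

Derivation:
s_0={q}: X(!F(p))=False !F(p)=False F(p)=True p=False
s_1={r,s}: X(!F(p))=False !F(p)=False F(p)=True p=False
s_2={p}: X(!F(p))=True !F(p)=False F(p)=True p=True
s_3={q,r}: X(!F(p))=True !F(p)=True F(p)=False p=False
s_4={s}: X(!F(p))=True !F(p)=True F(p)=False p=False
s_5={r}: X(!F(p))=True !F(p)=True F(p)=False p=False
s_6={s}: X(!F(p))=False !F(p)=True F(p)=False p=False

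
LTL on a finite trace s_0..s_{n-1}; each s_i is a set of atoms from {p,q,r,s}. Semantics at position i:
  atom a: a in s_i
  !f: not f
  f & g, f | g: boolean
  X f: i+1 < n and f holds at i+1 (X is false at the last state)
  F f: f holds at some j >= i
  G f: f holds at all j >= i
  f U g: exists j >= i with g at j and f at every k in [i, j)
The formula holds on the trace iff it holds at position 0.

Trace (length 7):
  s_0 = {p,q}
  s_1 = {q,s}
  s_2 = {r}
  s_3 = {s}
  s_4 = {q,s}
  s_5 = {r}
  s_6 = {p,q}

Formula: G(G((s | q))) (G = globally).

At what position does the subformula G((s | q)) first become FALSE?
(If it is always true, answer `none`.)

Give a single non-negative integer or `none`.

s_0={p,q}: G((s | q))=False (s | q)=True s=False q=True
s_1={q,s}: G((s | q))=False (s | q)=True s=True q=True
s_2={r}: G((s | q))=False (s | q)=False s=False q=False
s_3={s}: G((s | q))=False (s | q)=True s=True q=False
s_4={q,s}: G((s | q))=False (s | q)=True s=True q=True
s_5={r}: G((s | q))=False (s | q)=False s=False q=False
s_6={p,q}: G((s | q))=True (s | q)=True s=False q=True
G(G((s | q))) holds globally = False
First violation at position 0.

Answer: 0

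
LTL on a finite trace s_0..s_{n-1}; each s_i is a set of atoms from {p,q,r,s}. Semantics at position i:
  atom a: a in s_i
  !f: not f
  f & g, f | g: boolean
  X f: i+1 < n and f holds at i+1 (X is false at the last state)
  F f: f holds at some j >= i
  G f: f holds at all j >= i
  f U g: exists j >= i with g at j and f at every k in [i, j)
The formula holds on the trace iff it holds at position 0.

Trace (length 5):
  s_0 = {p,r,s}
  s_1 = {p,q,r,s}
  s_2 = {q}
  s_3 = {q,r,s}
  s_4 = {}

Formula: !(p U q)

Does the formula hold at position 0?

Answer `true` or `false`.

s_0={p,r,s}: !(p U q)=False (p U q)=True p=True q=False
s_1={p,q,r,s}: !(p U q)=False (p U q)=True p=True q=True
s_2={q}: !(p U q)=False (p U q)=True p=False q=True
s_3={q,r,s}: !(p U q)=False (p U q)=True p=False q=True
s_4={}: !(p U q)=True (p U q)=False p=False q=False

Answer: false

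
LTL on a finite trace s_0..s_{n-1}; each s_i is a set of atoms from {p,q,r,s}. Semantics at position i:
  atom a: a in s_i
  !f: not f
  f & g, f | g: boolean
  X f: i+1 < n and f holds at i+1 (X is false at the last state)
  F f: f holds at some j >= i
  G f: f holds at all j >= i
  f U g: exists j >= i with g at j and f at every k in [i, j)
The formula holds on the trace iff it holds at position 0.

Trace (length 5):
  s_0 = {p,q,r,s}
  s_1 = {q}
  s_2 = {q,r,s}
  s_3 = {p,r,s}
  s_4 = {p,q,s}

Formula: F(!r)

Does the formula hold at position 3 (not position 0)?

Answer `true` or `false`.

Answer: true

Derivation:
s_0={p,q,r,s}: F(!r)=True !r=False r=True
s_1={q}: F(!r)=True !r=True r=False
s_2={q,r,s}: F(!r)=True !r=False r=True
s_3={p,r,s}: F(!r)=True !r=False r=True
s_4={p,q,s}: F(!r)=True !r=True r=False
Evaluating at position 3: result = True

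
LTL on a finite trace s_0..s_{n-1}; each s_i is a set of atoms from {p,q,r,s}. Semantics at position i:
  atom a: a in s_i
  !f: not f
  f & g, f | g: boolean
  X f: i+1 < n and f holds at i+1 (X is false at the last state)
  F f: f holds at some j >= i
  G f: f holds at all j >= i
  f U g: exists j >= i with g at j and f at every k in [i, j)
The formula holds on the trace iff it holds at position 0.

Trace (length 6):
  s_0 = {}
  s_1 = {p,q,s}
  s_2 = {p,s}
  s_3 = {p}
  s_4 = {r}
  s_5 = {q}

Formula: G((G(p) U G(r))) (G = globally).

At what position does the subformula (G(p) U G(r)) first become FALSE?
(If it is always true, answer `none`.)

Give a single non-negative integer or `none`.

Answer: 0

Derivation:
s_0={}: (G(p) U G(r))=False G(p)=False p=False G(r)=False r=False
s_1={p,q,s}: (G(p) U G(r))=False G(p)=False p=True G(r)=False r=False
s_2={p,s}: (G(p) U G(r))=False G(p)=False p=True G(r)=False r=False
s_3={p}: (G(p) U G(r))=False G(p)=False p=True G(r)=False r=False
s_4={r}: (G(p) U G(r))=False G(p)=False p=False G(r)=False r=True
s_5={q}: (G(p) U G(r))=False G(p)=False p=False G(r)=False r=False
G((G(p) U G(r))) holds globally = False
First violation at position 0.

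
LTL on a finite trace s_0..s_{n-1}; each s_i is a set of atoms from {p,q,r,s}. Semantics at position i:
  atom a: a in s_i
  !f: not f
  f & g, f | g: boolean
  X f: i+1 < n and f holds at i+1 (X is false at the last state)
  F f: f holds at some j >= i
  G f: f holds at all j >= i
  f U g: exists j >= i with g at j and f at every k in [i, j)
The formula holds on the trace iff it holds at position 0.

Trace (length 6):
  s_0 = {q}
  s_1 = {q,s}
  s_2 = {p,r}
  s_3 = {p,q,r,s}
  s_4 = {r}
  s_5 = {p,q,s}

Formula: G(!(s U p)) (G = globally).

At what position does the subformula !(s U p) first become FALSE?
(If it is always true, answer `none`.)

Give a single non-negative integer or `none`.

s_0={q}: !(s U p)=True (s U p)=False s=False p=False
s_1={q,s}: !(s U p)=False (s U p)=True s=True p=False
s_2={p,r}: !(s U p)=False (s U p)=True s=False p=True
s_3={p,q,r,s}: !(s U p)=False (s U p)=True s=True p=True
s_4={r}: !(s U p)=True (s U p)=False s=False p=False
s_5={p,q,s}: !(s U p)=False (s U p)=True s=True p=True
G(!(s U p)) holds globally = False
First violation at position 1.

Answer: 1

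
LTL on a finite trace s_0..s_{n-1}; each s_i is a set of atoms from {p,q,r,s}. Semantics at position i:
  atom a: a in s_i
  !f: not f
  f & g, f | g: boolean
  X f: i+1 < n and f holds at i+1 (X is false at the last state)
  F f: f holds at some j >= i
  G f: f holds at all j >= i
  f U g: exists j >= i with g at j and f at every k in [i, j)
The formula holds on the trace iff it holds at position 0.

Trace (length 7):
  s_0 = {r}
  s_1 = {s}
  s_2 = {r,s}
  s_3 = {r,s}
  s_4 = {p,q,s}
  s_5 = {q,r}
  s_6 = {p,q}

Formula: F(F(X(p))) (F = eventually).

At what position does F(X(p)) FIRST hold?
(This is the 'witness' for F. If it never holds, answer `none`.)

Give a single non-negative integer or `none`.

Answer: 0

Derivation:
s_0={r}: F(X(p))=True X(p)=False p=False
s_1={s}: F(X(p))=True X(p)=False p=False
s_2={r,s}: F(X(p))=True X(p)=False p=False
s_3={r,s}: F(X(p))=True X(p)=True p=False
s_4={p,q,s}: F(X(p))=True X(p)=False p=True
s_5={q,r}: F(X(p))=True X(p)=True p=False
s_6={p,q}: F(X(p))=False X(p)=False p=True
F(F(X(p))) holds; first witness at position 0.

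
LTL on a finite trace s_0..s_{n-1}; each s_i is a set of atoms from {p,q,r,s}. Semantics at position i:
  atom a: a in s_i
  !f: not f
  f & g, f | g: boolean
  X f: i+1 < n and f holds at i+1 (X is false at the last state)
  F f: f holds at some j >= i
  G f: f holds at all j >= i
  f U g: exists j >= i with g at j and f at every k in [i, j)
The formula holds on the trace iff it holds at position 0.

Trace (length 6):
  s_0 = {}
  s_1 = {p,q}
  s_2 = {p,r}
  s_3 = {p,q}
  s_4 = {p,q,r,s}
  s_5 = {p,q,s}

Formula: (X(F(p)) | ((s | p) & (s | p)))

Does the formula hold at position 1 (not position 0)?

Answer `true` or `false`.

s_0={}: (X(F(p)) | ((s | p) & (s | p)))=True X(F(p))=True F(p)=True p=False ((s | p) & (s | p))=False (s | p)=False s=False
s_1={p,q}: (X(F(p)) | ((s | p) & (s | p)))=True X(F(p))=True F(p)=True p=True ((s | p) & (s | p))=True (s | p)=True s=False
s_2={p,r}: (X(F(p)) | ((s | p) & (s | p)))=True X(F(p))=True F(p)=True p=True ((s | p) & (s | p))=True (s | p)=True s=False
s_3={p,q}: (X(F(p)) | ((s | p) & (s | p)))=True X(F(p))=True F(p)=True p=True ((s | p) & (s | p))=True (s | p)=True s=False
s_4={p,q,r,s}: (X(F(p)) | ((s | p) & (s | p)))=True X(F(p))=True F(p)=True p=True ((s | p) & (s | p))=True (s | p)=True s=True
s_5={p,q,s}: (X(F(p)) | ((s | p) & (s | p)))=True X(F(p))=False F(p)=True p=True ((s | p) & (s | p))=True (s | p)=True s=True
Evaluating at position 1: result = True

Answer: true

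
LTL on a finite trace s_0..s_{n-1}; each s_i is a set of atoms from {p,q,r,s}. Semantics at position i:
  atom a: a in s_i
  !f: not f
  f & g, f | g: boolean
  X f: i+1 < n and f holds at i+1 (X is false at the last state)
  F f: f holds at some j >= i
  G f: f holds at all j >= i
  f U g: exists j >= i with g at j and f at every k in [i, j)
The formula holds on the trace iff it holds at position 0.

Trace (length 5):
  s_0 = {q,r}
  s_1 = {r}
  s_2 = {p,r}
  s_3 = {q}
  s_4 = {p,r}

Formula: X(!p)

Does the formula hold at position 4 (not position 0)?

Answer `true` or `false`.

s_0={q,r}: X(!p)=True !p=True p=False
s_1={r}: X(!p)=False !p=True p=False
s_2={p,r}: X(!p)=True !p=False p=True
s_3={q}: X(!p)=False !p=True p=False
s_4={p,r}: X(!p)=False !p=False p=True
Evaluating at position 4: result = False

Answer: false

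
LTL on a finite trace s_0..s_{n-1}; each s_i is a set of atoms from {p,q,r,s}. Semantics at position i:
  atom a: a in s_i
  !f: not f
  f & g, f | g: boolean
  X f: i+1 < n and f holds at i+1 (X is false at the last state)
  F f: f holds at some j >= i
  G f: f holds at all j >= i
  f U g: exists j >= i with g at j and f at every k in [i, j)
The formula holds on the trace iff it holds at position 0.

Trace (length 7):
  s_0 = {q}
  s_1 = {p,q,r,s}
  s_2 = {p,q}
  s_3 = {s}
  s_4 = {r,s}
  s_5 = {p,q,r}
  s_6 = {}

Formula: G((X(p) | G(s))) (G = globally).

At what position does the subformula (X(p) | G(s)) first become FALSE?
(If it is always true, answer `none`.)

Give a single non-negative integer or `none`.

s_0={q}: (X(p) | G(s))=True X(p)=True p=False G(s)=False s=False
s_1={p,q,r,s}: (X(p) | G(s))=True X(p)=True p=True G(s)=False s=True
s_2={p,q}: (X(p) | G(s))=False X(p)=False p=True G(s)=False s=False
s_3={s}: (X(p) | G(s))=False X(p)=False p=False G(s)=False s=True
s_4={r,s}: (X(p) | G(s))=True X(p)=True p=False G(s)=False s=True
s_5={p,q,r}: (X(p) | G(s))=False X(p)=False p=True G(s)=False s=False
s_6={}: (X(p) | G(s))=False X(p)=False p=False G(s)=False s=False
G((X(p) | G(s))) holds globally = False
First violation at position 2.

Answer: 2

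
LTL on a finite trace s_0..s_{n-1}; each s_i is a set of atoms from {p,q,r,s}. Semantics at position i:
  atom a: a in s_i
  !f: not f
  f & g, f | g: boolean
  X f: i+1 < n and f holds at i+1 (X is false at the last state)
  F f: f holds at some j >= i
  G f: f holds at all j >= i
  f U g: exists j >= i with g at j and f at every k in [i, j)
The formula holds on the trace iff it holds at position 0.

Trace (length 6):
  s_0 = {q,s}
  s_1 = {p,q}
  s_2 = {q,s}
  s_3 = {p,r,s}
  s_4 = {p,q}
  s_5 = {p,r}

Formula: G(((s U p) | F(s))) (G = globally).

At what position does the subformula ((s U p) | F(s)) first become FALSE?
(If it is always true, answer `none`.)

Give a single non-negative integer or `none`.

Answer: none

Derivation:
s_0={q,s}: ((s U p) | F(s))=True (s U p)=True s=True p=False F(s)=True
s_1={p,q}: ((s U p) | F(s))=True (s U p)=True s=False p=True F(s)=True
s_2={q,s}: ((s U p) | F(s))=True (s U p)=True s=True p=False F(s)=True
s_3={p,r,s}: ((s U p) | F(s))=True (s U p)=True s=True p=True F(s)=True
s_4={p,q}: ((s U p) | F(s))=True (s U p)=True s=False p=True F(s)=False
s_5={p,r}: ((s U p) | F(s))=True (s U p)=True s=False p=True F(s)=False
G(((s U p) | F(s))) holds globally = True
No violation — formula holds at every position.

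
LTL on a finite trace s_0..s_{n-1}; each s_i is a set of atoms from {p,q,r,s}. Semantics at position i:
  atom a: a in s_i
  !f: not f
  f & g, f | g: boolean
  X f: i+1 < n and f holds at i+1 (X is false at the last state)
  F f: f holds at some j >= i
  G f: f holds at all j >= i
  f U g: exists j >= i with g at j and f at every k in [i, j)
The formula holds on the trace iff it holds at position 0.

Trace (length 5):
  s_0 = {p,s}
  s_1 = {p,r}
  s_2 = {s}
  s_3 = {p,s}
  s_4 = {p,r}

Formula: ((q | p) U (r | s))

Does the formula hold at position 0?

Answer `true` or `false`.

Answer: true

Derivation:
s_0={p,s}: ((q | p) U (r | s))=True (q | p)=True q=False p=True (r | s)=True r=False s=True
s_1={p,r}: ((q | p) U (r | s))=True (q | p)=True q=False p=True (r | s)=True r=True s=False
s_2={s}: ((q | p) U (r | s))=True (q | p)=False q=False p=False (r | s)=True r=False s=True
s_3={p,s}: ((q | p) U (r | s))=True (q | p)=True q=False p=True (r | s)=True r=False s=True
s_4={p,r}: ((q | p) U (r | s))=True (q | p)=True q=False p=True (r | s)=True r=True s=False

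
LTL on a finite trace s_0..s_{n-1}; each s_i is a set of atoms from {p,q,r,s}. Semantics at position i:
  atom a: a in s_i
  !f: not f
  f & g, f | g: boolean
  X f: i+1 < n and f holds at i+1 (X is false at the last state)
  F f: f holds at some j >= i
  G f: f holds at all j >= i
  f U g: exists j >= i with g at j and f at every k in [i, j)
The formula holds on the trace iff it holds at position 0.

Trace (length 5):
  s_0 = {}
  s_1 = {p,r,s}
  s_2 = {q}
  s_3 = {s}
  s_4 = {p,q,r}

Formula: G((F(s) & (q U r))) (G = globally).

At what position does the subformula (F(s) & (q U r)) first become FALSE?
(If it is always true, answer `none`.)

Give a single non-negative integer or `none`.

Answer: 0

Derivation:
s_0={}: (F(s) & (q U r))=False F(s)=True s=False (q U r)=False q=False r=False
s_1={p,r,s}: (F(s) & (q U r))=True F(s)=True s=True (q U r)=True q=False r=True
s_2={q}: (F(s) & (q U r))=False F(s)=True s=False (q U r)=False q=True r=False
s_3={s}: (F(s) & (q U r))=False F(s)=True s=True (q U r)=False q=False r=False
s_4={p,q,r}: (F(s) & (q U r))=False F(s)=False s=False (q U r)=True q=True r=True
G((F(s) & (q U r))) holds globally = False
First violation at position 0.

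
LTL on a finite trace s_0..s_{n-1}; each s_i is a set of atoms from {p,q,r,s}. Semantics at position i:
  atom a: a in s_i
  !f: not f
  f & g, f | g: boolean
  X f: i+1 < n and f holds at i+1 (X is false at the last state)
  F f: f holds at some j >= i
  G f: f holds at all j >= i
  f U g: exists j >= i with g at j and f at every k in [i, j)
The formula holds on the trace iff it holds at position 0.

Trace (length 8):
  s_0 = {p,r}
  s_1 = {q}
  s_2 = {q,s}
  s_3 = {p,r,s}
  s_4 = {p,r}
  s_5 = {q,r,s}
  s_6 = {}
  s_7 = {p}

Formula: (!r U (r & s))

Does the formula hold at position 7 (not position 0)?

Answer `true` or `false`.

s_0={p,r}: (!r U (r & s))=False !r=False r=True (r & s)=False s=False
s_1={q}: (!r U (r & s))=True !r=True r=False (r & s)=False s=False
s_2={q,s}: (!r U (r & s))=True !r=True r=False (r & s)=False s=True
s_3={p,r,s}: (!r U (r & s))=True !r=False r=True (r & s)=True s=True
s_4={p,r}: (!r U (r & s))=False !r=False r=True (r & s)=False s=False
s_5={q,r,s}: (!r U (r & s))=True !r=False r=True (r & s)=True s=True
s_6={}: (!r U (r & s))=False !r=True r=False (r & s)=False s=False
s_7={p}: (!r U (r & s))=False !r=True r=False (r & s)=False s=False
Evaluating at position 7: result = False

Answer: false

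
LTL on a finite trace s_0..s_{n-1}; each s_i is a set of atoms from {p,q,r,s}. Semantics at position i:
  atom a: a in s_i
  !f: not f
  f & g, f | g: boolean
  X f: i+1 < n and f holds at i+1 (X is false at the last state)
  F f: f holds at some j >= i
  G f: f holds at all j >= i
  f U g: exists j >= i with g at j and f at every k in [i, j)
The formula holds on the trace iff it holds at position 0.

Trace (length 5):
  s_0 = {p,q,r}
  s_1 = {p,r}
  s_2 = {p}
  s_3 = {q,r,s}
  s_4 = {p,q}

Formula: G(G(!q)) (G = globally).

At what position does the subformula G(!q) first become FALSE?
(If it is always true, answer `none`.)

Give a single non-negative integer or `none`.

s_0={p,q,r}: G(!q)=False !q=False q=True
s_1={p,r}: G(!q)=False !q=True q=False
s_2={p}: G(!q)=False !q=True q=False
s_3={q,r,s}: G(!q)=False !q=False q=True
s_4={p,q}: G(!q)=False !q=False q=True
G(G(!q)) holds globally = False
First violation at position 0.

Answer: 0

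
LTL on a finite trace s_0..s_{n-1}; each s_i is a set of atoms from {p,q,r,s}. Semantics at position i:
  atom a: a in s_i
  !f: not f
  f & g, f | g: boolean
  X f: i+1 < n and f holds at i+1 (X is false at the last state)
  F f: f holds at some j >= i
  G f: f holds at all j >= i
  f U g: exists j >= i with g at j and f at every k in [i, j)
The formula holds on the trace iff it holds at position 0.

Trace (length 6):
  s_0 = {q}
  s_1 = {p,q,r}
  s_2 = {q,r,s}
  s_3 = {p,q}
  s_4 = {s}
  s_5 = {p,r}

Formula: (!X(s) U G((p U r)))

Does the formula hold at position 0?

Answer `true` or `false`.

Answer: false

Derivation:
s_0={q}: (!X(s) U G((p U r)))=False !X(s)=True X(s)=False s=False G((p U r))=False (p U r)=False p=False r=False
s_1={p,q,r}: (!X(s) U G((p U r)))=False !X(s)=False X(s)=True s=False G((p U r))=False (p U r)=True p=True r=True
s_2={q,r,s}: (!X(s) U G((p U r)))=False !X(s)=True X(s)=False s=True G((p U r))=False (p U r)=True p=False r=True
s_3={p,q}: (!X(s) U G((p U r)))=False !X(s)=False X(s)=True s=False G((p U r))=False (p U r)=False p=True r=False
s_4={s}: (!X(s) U G((p U r)))=True !X(s)=True X(s)=False s=True G((p U r))=False (p U r)=False p=False r=False
s_5={p,r}: (!X(s) U G((p U r)))=True !X(s)=True X(s)=False s=False G((p U r))=True (p U r)=True p=True r=True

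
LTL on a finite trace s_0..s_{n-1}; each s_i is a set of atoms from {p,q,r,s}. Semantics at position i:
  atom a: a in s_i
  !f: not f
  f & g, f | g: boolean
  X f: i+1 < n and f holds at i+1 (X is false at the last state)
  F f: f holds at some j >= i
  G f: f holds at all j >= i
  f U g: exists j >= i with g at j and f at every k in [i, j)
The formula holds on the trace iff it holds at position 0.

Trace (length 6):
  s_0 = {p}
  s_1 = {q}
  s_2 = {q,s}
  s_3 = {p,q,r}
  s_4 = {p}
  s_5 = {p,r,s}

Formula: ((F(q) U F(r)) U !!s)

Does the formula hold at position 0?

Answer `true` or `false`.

s_0={p}: ((F(q) U F(r)) U !!s)=True (F(q) U F(r))=True F(q)=True q=False F(r)=True r=False !!s=False !s=True s=False
s_1={q}: ((F(q) U F(r)) U !!s)=True (F(q) U F(r))=True F(q)=True q=True F(r)=True r=False !!s=False !s=True s=False
s_2={q,s}: ((F(q) U F(r)) U !!s)=True (F(q) U F(r))=True F(q)=True q=True F(r)=True r=False !!s=True !s=False s=True
s_3={p,q,r}: ((F(q) U F(r)) U !!s)=True (F(q) U F(r))=True F(q)=True q=True F(r)=True r=True !!s=False !s=True s=False
s_4={p}: ((F(q) U F(r)) U !!s)=True (F(q) U F(r))=True F(q)=False q=False F(r)=True r=False !!s=False !s=True s=False
s_5={p,r,s}: ((F(q) U F(r)) U !!s)=True (F(q) U F(r))=True F(q)=False q=False F(r)=True r=True !!s=True !s=False s=True

Answer: true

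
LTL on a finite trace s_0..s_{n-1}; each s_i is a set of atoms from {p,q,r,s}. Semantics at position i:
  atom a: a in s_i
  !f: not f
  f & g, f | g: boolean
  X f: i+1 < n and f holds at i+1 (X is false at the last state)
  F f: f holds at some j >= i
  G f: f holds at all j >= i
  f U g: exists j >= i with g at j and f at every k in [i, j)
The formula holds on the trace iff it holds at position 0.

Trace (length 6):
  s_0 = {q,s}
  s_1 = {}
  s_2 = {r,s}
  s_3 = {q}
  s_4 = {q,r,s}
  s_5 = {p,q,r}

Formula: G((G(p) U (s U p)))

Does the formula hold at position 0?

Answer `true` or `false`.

Answer: false

Derivation:
s_0={q,s}: G((G(p) U (s U p)))=False (G(p) U (s U p))=False G(p)=False p=False (s U p)=False s=True
s_1={}: G((G(p) U (s U p)))=False (G(p) U (s U p))=False G(p)=False p=False (s U p)=False s=False
s_2={r,s}: G((G(p) U (s U p)))=False (G(p) U (s U p))=False G(p)=False p=False (s U p)=False s=True
s_3={q}: G((G(p) U (s U p)))=False (G(p) U (s U p))=False G(p)=False p=False (s U p)=False s=False
s_4={q,r,s}: G((G(p) U (s U p)))=True (G(p) U (s U p))=True G(p)=False p=False (s U p)=True s=True
s_5={p,q,r}: G((G(p) U (s U p)))=True (G(p) U (s U p))=True G(p)=True p=True (s U p)=True s=False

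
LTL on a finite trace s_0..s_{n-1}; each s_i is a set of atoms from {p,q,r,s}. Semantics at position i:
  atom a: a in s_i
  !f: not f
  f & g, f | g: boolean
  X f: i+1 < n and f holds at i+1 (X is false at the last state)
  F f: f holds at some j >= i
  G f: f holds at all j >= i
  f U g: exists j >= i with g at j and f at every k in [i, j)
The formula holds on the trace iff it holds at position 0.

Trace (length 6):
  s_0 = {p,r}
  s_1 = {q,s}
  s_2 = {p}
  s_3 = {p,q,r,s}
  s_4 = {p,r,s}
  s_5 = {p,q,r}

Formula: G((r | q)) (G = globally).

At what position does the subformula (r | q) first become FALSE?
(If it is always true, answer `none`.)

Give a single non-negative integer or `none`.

Answer: 2

Derivation:
s_0={p,r}: (r | q)=True r=True q=False
s_1={q,s}: (r | q)=True r=False q=True
s_2={p}: (r | q)=False r=False q=False
s_3={p,q,r,s}: (r | q)=True r=True q=True
s_4={p,r,s}: (r | q)=True r=True q=False
s_5={p,q,r}: (r | q)=True r=True q=True
G((r | q)) holds globally = False
First violation at position 2.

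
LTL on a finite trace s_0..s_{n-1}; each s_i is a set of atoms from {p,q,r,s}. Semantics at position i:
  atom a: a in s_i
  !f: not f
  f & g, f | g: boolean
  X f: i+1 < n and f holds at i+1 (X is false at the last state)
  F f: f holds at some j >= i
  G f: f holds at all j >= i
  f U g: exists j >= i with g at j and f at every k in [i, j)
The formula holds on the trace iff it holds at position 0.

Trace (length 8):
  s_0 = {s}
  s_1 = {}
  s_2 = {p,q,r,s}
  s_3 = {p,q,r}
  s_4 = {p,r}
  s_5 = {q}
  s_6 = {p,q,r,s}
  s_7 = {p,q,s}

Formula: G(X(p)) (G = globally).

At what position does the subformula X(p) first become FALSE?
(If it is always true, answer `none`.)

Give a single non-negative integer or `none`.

Answer: 0

Derivation:
s_0={s}: X(p)=False p=False
s_1={}: X(p)=True p=False
s_2={p,q,r,s}: X(p)=True p=True
s_3={p,q,r}: X(p)=True p=True
s_4={p,r}: X(p)=False p=True
s_5={q}: X(p)=True p=False
s_6={p,q,r,s}: X(p)=True p=True
s_7={p,q,s}: X(p)=False p=True
G(X(p)) holds globally = False
First violation at position 0.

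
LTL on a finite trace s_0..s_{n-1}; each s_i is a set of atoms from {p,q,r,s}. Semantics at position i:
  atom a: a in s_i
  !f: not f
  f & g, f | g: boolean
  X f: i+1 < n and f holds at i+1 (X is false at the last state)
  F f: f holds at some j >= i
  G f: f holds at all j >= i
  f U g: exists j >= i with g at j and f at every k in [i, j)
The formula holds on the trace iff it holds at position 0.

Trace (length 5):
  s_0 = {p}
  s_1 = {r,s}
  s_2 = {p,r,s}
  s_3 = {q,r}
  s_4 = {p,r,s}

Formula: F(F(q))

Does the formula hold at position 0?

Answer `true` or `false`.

s_0={p}: F(F(q))=True F(q)=True q=False
s_1={r,s}: F(F(q))=True F(q)=True q=False
s_2={p,r,s}: F(F(q))=True F(q)=True q=False
s_3={q,r}: F(F(q))=True F(q)=True q=True
s_4={p,r,s}: F(F(q))=False F(q)=False q=False

Answer: true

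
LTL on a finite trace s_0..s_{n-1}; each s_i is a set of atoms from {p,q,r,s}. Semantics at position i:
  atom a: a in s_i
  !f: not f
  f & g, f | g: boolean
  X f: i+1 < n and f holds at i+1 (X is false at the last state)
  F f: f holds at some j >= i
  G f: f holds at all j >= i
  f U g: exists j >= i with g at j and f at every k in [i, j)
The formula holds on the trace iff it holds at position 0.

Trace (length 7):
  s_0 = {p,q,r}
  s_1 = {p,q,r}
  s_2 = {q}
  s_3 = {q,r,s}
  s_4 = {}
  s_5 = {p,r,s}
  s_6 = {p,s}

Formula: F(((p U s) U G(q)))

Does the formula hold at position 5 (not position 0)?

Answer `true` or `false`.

Answer: false

Derivation:
s_0={p,q,r}: F(((p U s) U G(q)))=False ((p U s) U G(q))=False (p U s)=False p=True s=False G(q)=False q=True
s_1={p,q,r}: F(((p U s) U G(q)))=False ((p U s) U G(q))=False (p U s)=False p=True s=False G(q)=False q=True
s_2={q}: F(((p U s) U G(q)))=False ((p U s) U G(q))=False (p U s)=False p=False s=False G(q)=False q=True
s_3={q,r,s}: F(((p U s) U G(q)))=False ((p U s) U G(q))=False (p U s)=True p=False s=True G(q)=False q=True
s_4={}: F(((p U s) U G(q)))=False ((p U s) U G(q))=False (p U s)=False p=False s=False G(q)=False q=False
s_5={p,r,s}: F(((p U s) U G(q)))=False ((p U s) U G(q))=False (p U s)=True p=True s=True G(q)=False q=False
s_6={p,s}: F(((p U s) U G(q)))=False ((p U s) U G(q))=False (p U s)=True p=True s=True G(q)=False q=False
Evaluating at position 5: result = False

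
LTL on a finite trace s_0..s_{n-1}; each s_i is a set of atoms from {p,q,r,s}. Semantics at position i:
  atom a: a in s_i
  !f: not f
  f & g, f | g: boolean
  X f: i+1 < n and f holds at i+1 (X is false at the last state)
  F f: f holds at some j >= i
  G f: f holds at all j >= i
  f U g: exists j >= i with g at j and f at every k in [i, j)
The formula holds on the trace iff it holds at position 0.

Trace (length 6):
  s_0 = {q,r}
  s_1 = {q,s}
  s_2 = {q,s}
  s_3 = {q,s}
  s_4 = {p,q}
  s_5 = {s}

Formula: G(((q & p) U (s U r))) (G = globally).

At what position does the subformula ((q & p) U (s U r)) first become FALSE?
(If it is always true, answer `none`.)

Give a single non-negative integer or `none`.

s_0={q,r}: ((q & p) U (s U r))=True (q & p)=False q=True p=False (s U r)=True s=False r=True
s_1={q,s}: ((q & p) U (s U r))=False (q & p)=False q=True p=False (s U r)=False s=True r=False
s_2={q,s}: ((q & p) U (s U r))=False (q & p)=False q=True p=False (s U r)=False s=True r=False
s_3={q,s}: ((q & p) U (s U r))=False (q & p)=False q=True p=False (s U r)=False s=True r=False
s_4={p,q}: ((q & p) U (s U r))=False (q & p)=True q=True p=True (s U r)=False s=False r=False
s_5={s}: ((q & p) U (s U r))=False (q & p)=False q=False p=False (s U r)=False s=True r=False
G(((q & p) U (s U r))) holds globally = False
First violation at position 1.

Answer: 1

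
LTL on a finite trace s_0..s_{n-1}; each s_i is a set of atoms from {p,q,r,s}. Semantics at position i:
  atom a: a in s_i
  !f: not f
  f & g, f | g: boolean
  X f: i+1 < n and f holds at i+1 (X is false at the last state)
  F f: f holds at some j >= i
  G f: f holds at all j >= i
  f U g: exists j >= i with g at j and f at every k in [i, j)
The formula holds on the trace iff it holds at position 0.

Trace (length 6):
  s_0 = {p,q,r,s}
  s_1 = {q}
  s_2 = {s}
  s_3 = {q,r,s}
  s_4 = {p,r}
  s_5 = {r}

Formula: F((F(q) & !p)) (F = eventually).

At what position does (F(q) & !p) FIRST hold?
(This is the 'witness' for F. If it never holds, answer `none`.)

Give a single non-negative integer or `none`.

s_0={p,q,r,s}: (F(q) & !p)=False F(q)=True q=True !p=False p=True
s_1={q}: (F(q) & !p)=True F(q)=True q=True !p=True p=False
s_2={s}: (F(q) & !p)=True F(q)=True q=False !p=True p=False
s_3={q,r,s}: (F(q) & !p)=True F(q)=True q=True !p=True p=False
s_4={p,r}: (F(q) & !p)=False F(q)=False q=False !p=False p=True
s_5={r}: (F(q) & !p)=False F(q)=False q=False !p=True p=False
F((F(q) & !p)) holds; first witness at position 1.

Answer: 1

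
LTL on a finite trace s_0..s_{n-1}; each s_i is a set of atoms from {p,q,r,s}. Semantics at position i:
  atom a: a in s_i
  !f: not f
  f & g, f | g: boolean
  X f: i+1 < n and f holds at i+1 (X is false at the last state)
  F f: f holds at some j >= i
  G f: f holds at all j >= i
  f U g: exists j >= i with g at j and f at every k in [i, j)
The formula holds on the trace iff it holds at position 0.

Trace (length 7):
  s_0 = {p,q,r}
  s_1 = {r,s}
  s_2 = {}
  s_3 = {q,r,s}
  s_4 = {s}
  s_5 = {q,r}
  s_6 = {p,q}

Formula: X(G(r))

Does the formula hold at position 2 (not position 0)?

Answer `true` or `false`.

Answer: false

Derivation:
s_0={p,q,r}: X(G(r))=False G(r)=False r=True
s_1={r,s}: X(G(r))=False G(r)=False r=True
s_2={}: X(G(r))=False G(r)=False r=False
s_3={q,r,s}: X(G(r))=False G(r)=False r=True
s_4={s}: X(G(r))=False G(r)=False r=False
s_5={q,r}: X(G(r))=False G(r)=False r=True
s_6={p,q}: X(G(r))=False G(r)=False r=False
Evaluating at position 2: result = False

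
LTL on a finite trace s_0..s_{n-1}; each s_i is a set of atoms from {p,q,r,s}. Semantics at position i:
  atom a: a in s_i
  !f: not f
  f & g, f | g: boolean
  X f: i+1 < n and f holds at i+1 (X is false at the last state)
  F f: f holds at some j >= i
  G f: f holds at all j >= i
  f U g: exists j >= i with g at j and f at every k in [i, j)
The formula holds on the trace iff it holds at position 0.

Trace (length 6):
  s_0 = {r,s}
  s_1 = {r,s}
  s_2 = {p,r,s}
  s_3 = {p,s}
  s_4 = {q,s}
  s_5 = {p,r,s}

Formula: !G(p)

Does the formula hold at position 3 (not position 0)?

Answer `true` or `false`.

Answer: true

Derivation:
s_0={r,s}: !G(p)=True G(p)=False p=False
s_1={r,s}: !G(p)=True G(p)=False p=False
s_2={p,r,s}: !G(p)=True G(p)=False p=True
s_3={p,s}: !G(p)=True G(p)=False p=True
s_4={q,s}: !G(p)=True G(p)=False p=False
s_5={p,r,s}: !G(p)=False G(p)=True p=True
Evaluating at position 3: result = True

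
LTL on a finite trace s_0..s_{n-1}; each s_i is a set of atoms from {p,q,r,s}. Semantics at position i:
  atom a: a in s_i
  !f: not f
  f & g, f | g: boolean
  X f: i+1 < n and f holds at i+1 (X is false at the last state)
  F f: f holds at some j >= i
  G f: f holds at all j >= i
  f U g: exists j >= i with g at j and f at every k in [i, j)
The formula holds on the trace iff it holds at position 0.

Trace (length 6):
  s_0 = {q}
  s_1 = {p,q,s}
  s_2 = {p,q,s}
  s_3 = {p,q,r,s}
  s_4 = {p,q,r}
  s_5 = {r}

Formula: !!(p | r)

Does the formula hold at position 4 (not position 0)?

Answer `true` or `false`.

Answer: true

Derivation:
s_0={q}: !!(p | r)=False !(p | r)=True (p | r)=False p=False r=False
s_1={p,q,s}: !!(p | r)=True !(p | r)=False (p | r)=True p=True r=False
s_2={p,q,s}: !!(p | r)=True !(p | r)=False (p | r)=True p=True r=False
s_3={p,q,r,s}: !!(p | r)=True !(p | r)=False (p | r)=True p=True r=True
s_4={p,q,r}: !!(p | r)=True !(p | r)=False (p | r)=True p=True r=True
s_5={r}: !!(p | r)=True !(p | r)=False (p | r)=True p=False r=True
Evaluating at position 4: result = True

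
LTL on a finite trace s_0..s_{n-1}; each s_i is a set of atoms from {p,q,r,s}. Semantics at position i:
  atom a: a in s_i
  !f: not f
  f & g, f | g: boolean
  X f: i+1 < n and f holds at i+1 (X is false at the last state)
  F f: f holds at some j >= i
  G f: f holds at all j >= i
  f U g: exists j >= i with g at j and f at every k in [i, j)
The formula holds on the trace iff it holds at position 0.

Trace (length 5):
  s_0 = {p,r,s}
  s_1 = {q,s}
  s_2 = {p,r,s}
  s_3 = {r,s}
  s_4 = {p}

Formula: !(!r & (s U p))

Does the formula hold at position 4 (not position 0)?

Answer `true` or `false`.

s_0={p,r,s}: !(!r & (s U p))=True (!r & (s U p))=False !r=False r=True (s U p)=True s=True p=True
s_1={q,s}: !(!r & (s U p))=False (!r & (s U p))=True !r=True r=False (s U p)=True s=True p=False
s_2={p,r,s}: !(!r & (s U p))=True (!r & (s U p))=False !r=False r=True (s U p)=True s=True p=True
s_3={r,s}: !(!r & (s U p))=True (!r & (s U p))=False !r=False r=True (s U p)=True s=True p=False
s_4={p}: !(!r & (s U p))=False (!r & (s U p))=True !r=True r=False (s U p)=True s=False p=True
Evaluating at position 4: result = False

Answer: false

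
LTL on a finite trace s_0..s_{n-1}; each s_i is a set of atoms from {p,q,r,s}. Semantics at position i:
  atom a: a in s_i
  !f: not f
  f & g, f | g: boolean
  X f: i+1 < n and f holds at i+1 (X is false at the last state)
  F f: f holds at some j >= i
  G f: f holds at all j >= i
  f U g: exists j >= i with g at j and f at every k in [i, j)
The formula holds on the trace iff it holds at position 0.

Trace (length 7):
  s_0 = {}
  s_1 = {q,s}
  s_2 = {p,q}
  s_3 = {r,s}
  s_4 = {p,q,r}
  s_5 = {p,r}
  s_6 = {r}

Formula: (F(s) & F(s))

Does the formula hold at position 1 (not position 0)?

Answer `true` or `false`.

s_0={}: (F(s) & F(s))=True F(s)=True s=False
s_1={q,s}: (F(s) & F(s))=True F(s)=True s=True
s_2={p,q}: (F(s) & F(s))=True F(s)=True s=False
s_3={r,s}: (F(s) & F(s))=True F(s)=True s=True
s_4={p,q,r}: (F(s) & F(s))=False F(s)=False s=False
s_5={p,r}: (F(s) & F(s))=False F(s)=False s=False
s_6={r}: (F(s) & F(s))=False F(s)=False s=False
Evaluating at position 1: result = True

Answer: true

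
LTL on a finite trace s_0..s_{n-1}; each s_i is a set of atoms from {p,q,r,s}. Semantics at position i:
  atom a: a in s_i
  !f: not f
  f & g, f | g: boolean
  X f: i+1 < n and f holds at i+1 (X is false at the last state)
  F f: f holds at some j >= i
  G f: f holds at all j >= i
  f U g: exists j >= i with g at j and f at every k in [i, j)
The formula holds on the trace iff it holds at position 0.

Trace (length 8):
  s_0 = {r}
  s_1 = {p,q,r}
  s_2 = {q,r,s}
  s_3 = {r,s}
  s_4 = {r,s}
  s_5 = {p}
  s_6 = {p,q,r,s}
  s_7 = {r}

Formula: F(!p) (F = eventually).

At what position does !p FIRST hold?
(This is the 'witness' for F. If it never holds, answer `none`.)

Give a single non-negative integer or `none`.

Answer: 0

Derivation:
s_0={r}: !p=True p=False
s_1={p,q,r}: !p=False p=True
s_2={q,r,s}: !p=True p=False
s_3={r,s}: !p=True p=False
s_4={r,s}: !p=True p=False
s_5={p}: !p=False p=True
s_6={p,q,r,s}: !p=False p=True
s_7={r}: !p=True p=False
F(!p) holds; first witness at position 0.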